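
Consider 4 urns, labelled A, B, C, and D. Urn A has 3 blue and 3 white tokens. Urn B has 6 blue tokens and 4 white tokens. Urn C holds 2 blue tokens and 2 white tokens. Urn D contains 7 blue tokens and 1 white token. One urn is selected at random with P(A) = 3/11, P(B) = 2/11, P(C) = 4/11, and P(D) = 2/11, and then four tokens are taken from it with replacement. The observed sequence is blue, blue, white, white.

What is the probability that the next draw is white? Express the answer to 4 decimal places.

Under each hypothesis, the probability of the observed sequence is: P(data | urn A) = (3/6)(3/6)(3/6)(3/6) = 0.0625; P(data | urn B) = (6/10)(6/10)(4/10)(4/10) = 0.0576; P(data | urn C) = (2/4)(2/4)(2/4)(2/4) = 0.0625; P(data | urn D) = (7/8)(7/8)(1/8)(1/8) = 0.011963.
Weighting by the prior gives 3/11 · 0.0625 = 0.017045, 2/11 · 0.0576 = 0.010473, 4/11 · 0.0625 = 0.022727, 2/11 · 0.011963 = 0.0021751; summing to 0.052421.
The posterior is then P(urn A | data) = 0.32517, P(urn B | data) = 0.19978, P(urn C | data) = 0.43356, P(urn D | data) = 0.041493.
Averaging over the posterior, P(white next | data) = (1/2)(0.32517) + (2/5)(0.19978) + (1/2)(0.43356) + (1/8)(0.041493) = 0.46446.

0.4645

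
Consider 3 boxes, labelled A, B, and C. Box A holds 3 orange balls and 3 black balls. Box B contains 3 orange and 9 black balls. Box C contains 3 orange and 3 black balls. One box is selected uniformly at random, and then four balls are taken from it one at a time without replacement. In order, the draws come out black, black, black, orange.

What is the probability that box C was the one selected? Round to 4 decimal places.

Compute the likelihood of the observed sequence for each case: P(data | box A) = (3/6)(2/5)(1/4)(3/3) = 1/20; P(data | box B) = (9/12)(8/11)(7/10)(3/9) = 7/55; P(data | box C) = (3/6)(2/5)(1/4)(3/3) = 1/20.
Multiplying each by its prior: 1/3 · 1/20 = 1/60, 1/3 · 7/55 = 7/165, 1/3 · 1/20 = 1/60; summing to 5/66.
Hence P(box C | data) = (1/60) / (5/66) = 11/50.

0.2200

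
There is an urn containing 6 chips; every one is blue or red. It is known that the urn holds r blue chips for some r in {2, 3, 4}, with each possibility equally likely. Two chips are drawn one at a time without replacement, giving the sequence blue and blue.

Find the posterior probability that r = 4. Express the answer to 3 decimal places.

For each hypothesis, P(data | H) works out to: P(data | r = 2) = (2/6)(1/5) = 1/15; P(data | r = 3) = (3/6)(2/5) = 1/5; P(data | r = 4) = (4/6)(3/5) = 2/5.
Multiplying each by its prior: 1/3 · 1/15 = 1/45, 1/3 · 1/5 = 1/15, 1/3 · 2/5 = 2/15; with total 2/9.
By Bayes' rule, P(r = 4 | data) = (2/15) / (2/9) = 3/5.

0.600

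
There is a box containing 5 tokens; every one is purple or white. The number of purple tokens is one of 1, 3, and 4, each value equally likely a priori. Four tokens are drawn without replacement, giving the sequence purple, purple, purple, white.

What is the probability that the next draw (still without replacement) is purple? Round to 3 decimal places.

The likelihood of the observed sequence under each hypothesis: P(data | r = 1) = (1/5)(0/4) = 0; P(data | r = 3) = (3/5)(2/4)(1/3)(2/2) = 1/10; P(data | r = 4) = (4/5)(3/4)(2/3)(1/2) = 1/5.
The prior-weighted likelihoods are 1/3 · 0 = 0, 1/3 · 1/10 = 1/30, 1/3 · 1/5 = 1/15; summing to 1/10.
The posterior is then P(r = 1 | data) = 0, P(r = 3 | data) = 1/3, P(r = 4 | data) = 2/3.
Averaging over the posterior, P(purple next | data) = (0)(1/3) + (1)(2/3) = 2/3.

0.667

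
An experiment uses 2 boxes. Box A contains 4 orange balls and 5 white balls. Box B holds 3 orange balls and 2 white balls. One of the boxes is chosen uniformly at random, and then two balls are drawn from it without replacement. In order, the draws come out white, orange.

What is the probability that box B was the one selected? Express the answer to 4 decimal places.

For each hypothesis, P(data | H) works out to: P(data | box A) = (5/9)(4/8) = 5/18; P(data | box B) = (2/5)(3/4) = 3/10.
Multiplying each by its prior: 1/2 · 5/18 = 5/36, 1/2 · 3/10 = 3/20; summing to 13/45.
Therefore the posterior P(box B | data) = (3/20) / (13/45) = 27/52.

0.5192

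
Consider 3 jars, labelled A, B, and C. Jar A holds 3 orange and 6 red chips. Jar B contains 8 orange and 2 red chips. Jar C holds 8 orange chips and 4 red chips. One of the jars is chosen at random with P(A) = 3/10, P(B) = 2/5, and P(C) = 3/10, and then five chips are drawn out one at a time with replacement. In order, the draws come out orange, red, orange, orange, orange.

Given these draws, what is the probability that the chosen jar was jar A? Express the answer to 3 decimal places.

For each hypothesis, P(data | H) works out to: P(data | jar A) = (3/9)(6/9)(3/9)(3/9)(3/9) = 0.0082305; P(data | jar B) = (8/10)(2/10)(8/10)(8/10)(8/10) = 0.08192; P(data | jar C) = (8/12)(4/12)(8/12)(8/12)(8/12) = 0.065844.
Weighting by the prior gives 3/10 · 0.0082305 = 0.0024691, 2/5 · 0.08192 = 0.032768, 3/10 · 0.065844 = 0.019753; summing to 0.05499.
By Bayes' rule, P(jar A | data) = (0.0024691) / (0.05499) = 0.044901.

0.045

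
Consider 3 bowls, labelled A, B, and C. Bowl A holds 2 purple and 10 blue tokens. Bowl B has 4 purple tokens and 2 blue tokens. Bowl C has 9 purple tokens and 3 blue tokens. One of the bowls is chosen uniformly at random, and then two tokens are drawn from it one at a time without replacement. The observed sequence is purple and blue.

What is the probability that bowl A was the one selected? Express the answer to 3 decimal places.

Under each hypothesis, the probability of the observed sequence is: P(data | bowl A) = (2/12)(10/11) = 5/33; P(data | bowl B) = (4/6)(2/5) = 4/15; P(data | bowl C) = (9/12)(3/11) = 9/44.
Multiplying each by its prior: 1/3 · 5/33 = 5/99, 1/3 · 4/15 = 4/45, 1/3 · 9/44 = 3/44; these sum to 137/660.
Hence P(bowl A | data) = (5/99) / (137/660) = 100/411.

0.243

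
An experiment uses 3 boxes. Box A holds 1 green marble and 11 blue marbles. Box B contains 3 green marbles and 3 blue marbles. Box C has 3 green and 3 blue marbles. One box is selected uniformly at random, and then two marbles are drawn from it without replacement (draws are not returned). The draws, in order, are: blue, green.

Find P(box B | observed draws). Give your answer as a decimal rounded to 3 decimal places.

Compute the likelihood of the observed sequence for each case: P(data | box A) = (11/12)(1/11) = 1/12; P(data | box B) = (3/6)(3/5) = 3/10; P(data | box C) = (3/6)(3/5) = 3/10.
Multiplying each by its prior: 1/3 · 1/12 = 1/36, 1/3 · 3/10 = 1/10, 1/3 · 3/10 = 1/10; summing to 41/180.
So P(box B | data) = (1/10) / (41/180) = 18/41.

0.439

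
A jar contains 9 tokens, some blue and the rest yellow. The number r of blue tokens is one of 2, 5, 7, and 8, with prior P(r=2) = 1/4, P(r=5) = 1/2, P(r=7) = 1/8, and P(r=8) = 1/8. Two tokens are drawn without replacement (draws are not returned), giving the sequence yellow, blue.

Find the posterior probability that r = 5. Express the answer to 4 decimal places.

0.6154

Under each hypothesis, the probability of the observed sequence is: P(data | r = 2) = (7/9)(2/8) = 7/36; P(data | r = 5) = (4/9)(5/8) = 5/18; P(data | r = 7) = (2/9)(7/8) = 7/36; P(data | r = 8) = (1/9)(8/8) = 1/9.
Weighting by the prior gives 1/4 · 7/36 = 7/144, 1/2 · 5/18 = 5/36, 1/8 · 7/36 = 7/288, 1/8 · 1/9 = 1/72; these sum to 65/288.
Hence P(r = 5 | data) = (5/36) / (65/288) = 8/13.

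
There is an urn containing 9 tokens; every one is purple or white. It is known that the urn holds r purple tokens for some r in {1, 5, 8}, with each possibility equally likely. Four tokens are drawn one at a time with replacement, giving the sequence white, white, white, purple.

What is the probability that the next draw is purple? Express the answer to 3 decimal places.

0.288

Compute the likelihood of the observed sequence for each case: P(data | r = 1) = (8/9)(8/9)(8/9)(1/9) = 0.078037; P(data | r = 5) = (4/9)(4/9)(4/9)(5/9) = 0.048773; P(data | r = 8) = (1/9)(1/9)(1/9)(8/9) = 0.0012193.
The prior-weighted likelihoods are 1/3 · 0.078037 = 0.026012, 1/3 · 0.048773 = 0.016258, 1/3 · 0.0012193 = 0.00040644; with total 0.042676.
Normalising, the posterior is P(r = 1 | data) = 0.60952, P(r = 5 | data) = 0.38095, P(r = 8 | data) = 0.0095238.
The predictive probability is P(purple next | data) = (1/9)(0.60952) + (5/9)(0.38095) + (8/9)(0.0095238) = 0.28783.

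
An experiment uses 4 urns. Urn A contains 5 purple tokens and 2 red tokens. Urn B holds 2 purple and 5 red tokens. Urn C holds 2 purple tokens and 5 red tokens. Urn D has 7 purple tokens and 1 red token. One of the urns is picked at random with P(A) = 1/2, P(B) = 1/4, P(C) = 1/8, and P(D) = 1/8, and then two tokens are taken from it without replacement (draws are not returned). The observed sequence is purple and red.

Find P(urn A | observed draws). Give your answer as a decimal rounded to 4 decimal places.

0.5316

Compute the likelihood of the observed sequence for each case: P(data | urn A) = (5/7)(2/6) = 5/21; P(data | urn B) = (2/7)(5/6) = 5/21; P(data | urn C) = (2/7)(5/6) = 5/21; P(data | urn D) = (7/8)(1/7) = 1/8.
Weighting by the prior gives 1/2 · 5/21 = 5/42, 1/4 · 5/21 = 5/84, 1/8 · 5/21 = 5/168, 1/8 · 1/8 = 1/64; with total 43/192.
By Bayes' rule, P(urn A | data) = (5/42) / (43/192) = 160/301.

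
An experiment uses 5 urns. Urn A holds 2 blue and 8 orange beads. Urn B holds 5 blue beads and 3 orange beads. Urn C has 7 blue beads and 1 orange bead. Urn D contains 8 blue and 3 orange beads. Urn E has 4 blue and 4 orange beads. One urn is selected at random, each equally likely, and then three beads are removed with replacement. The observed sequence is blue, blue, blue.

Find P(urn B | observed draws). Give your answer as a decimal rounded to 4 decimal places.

0.1705

Under each hypothesis, the probability of the observed sequence is: P(data | urn A) = (2/10)(2/10)(2/10) = 0.008; P(data | urn B) = (5/8)(5/8)(5/8) = 0.24414; P(data | urn C) = (7/8)(7/8)(7/8) = 0.66992; P(data | urn D) = (8/11)(8/11)(8/11) = 0.38467; P(data | urn E) = (4/8)(4/8)(4/8) = 0.125.
Weighting by the prior gives 1/5 · 0.008 = 0.0016, 1/5 · 0.24414 = 0.048828, 1/5 · 0.66992 = 0.13398, 1/5 · 0.38467 = 0.076935, 1/5 · 0.125 = 0.025; with total 0.28635.
Therefore the posterior P(urn B | data) = (0.048828) / (0.28635) = 0.17052.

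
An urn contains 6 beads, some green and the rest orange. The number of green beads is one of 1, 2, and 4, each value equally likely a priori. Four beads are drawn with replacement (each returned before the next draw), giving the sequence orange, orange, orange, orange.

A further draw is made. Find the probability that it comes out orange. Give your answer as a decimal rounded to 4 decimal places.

The likelihood of the observed sequence under each hypothesis: P(data | r = 1) = (5/6)(5/6)(5/6)(5/6) = 0.48225; P(data | r = 2) = (4/6)(4/6)(4/6)(4/6) = 0.19753; P(data | r = 4) = (2/6)(2/6)(2/6)(2/6) = 0.012346.
Multiplying each by its prior: 1/3 · 0.48225 = 0.16075, 1/3 · 0.19753 = 0.065844, 1/3 · 0.012346 = 0.0041152; with total 0.23071.
The posterior is then P(r = 1 | data) = 0.69677, P(r = 2 | data) = 0.2854, P(r = 4 | data) = 0.017837.
Averaging over the posterior, P(orange next | data) = (5/6)(0.69677) + (2/3)(0.2854) + (1/3)(0.017837) = 0.77685.

0.7768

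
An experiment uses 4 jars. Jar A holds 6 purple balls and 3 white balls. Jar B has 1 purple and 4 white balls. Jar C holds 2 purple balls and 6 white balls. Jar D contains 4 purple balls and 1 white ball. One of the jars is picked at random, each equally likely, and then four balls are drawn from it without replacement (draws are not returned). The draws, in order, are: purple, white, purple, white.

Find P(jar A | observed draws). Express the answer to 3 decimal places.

0.625

Compute the likelihood of the observed sequence for each case: P(data | jar A) = (6/9)(3/8)(5/7)(2/6) = 5/84; P(data | jar B) = (1/5)(4/4)(0/3) = 0; P(data | jar C) = (2/8)(6/7)(1/6)(5/5) = 1/28; P(data | jar D) = (4/5)(1/4)(3/3)(0/2) = 0.
Weighting by the prior gives 1/4 · 5/84 = 5/336, 1/4 · 0 = 0, 1/4 · 1/28 = 1/112, 1/4 · 0 = 0; these sum to 1/42.
Therefore the posterior P(jar A | data) = (5/336) / (1/42) = 5/8.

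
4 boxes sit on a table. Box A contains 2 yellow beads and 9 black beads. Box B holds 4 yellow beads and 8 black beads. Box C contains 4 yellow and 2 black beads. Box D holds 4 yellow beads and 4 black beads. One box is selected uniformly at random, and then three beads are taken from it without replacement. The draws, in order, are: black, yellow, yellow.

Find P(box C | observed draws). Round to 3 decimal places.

The likelihood of the observed sequence under each hypothesis: P(data | box A) = (9/11)(2/10)(1/9) = 0.018182; P(data | box B) = (8/12)(4/11)(3/10) = 0.072727; P(data | box C) = (2/6)(4/5)(3/4) = 0.2; P(data | box D) = (4/8)(4/7)(3/6) = 0.14286.
Weighting by the prior gives 1/4 · 0.018182 = 0.0045455, 1/4 · 0.072727 = 0.018182, 1/4 · 0.2 = 0.05, 1/4 · 0.14286 = 0.035714; these sum to 0.10844.
By Bayes' rule, P(box C | data) = (0.05) / (0.10844) = 0.46108.

0.461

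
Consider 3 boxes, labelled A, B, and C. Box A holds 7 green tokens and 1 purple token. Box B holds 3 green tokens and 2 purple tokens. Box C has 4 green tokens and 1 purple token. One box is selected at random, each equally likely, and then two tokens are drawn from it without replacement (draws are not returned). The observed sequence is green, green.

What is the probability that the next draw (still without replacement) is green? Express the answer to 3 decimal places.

Under each hypothesis, the probability of the observed sequence is: P(data | box A) = (7/8)(6/7) = 3/4; P(data | box B) = (3/5)(2/4) = 3/10; P(data | box C) = (4/5)(3/4) = 3/5.
The prior-weighted likelihoods are 1/3 · 3/4 = 1/4, 1/3 · 3/10 = 1/10, 1/3 · 3/5 = 1/5; summing to 11/20.
Normalising, the posterior is P(box A | data) = 5/11, P(box B | data) = 2/11, P(box C | data) = 4/11.
The predictive probability is P(green next | data) = (5/6)(5/11) + (1/3)(2/11) + (2/3)(4/11) = 15/22.

0.682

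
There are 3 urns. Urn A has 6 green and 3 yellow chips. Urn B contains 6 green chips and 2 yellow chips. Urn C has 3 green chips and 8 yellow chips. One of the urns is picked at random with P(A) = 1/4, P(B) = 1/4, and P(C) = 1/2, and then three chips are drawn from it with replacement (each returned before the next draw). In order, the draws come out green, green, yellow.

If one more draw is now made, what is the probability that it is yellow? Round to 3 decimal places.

The likelihood of the observed sequence under each hypothesis: P(data | urn A) = (6/9)(6/9)(3/9) = 0.14815; P(data | urn B) = (6/8)(6/8)(2/8) = 0.14062; P(data | urn C) = (3/11)(3/11)(8/11) = 0.054095.
The prior-weighted likelihoods are 1/4 · 0.14815 = 0.037037, 1/4 · 0.14062 = 0.035156, 1/2 · 0.054095 = 0.027047; these sum to 0.099241.
Normalising, the posterior is P(urn A | data) = 0.3732, P(urn B | data) = 0.35425, P(urn C | data) = 0.27254.
So P(yellow next | data) = Σ P(yellow next | H) P(H | data) = (1/3)(0.3732) + (1/4)(0.35425) + (8/11)(0.27254) = 0.41118.

0.411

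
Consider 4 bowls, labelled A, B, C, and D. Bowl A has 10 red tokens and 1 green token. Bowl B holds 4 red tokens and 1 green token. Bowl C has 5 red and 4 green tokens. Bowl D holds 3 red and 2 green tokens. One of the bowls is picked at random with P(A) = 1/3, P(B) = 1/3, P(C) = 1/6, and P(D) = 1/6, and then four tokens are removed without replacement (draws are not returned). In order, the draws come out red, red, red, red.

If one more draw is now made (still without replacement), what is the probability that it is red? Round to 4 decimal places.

0.6417

Compute the likelihood of the observed sequence for each case: P(data | bowl A) = (10/11)(9/10)(8/9)(7/8) = 0.63636; P(data | bowl B) = (4/5)(3/4)(2/3)(1/2) = 0.2; P(data | bowl C) = (5/9)(4/8)(3/7)(2/6) = 0.039683; P(data | bowl D) = (3/5)(2/4)(1/3)(0/2) = 0.
The prior-weighted likelihoods are 1/3 · 0.63636 = 0.21212, 1/3 · 0.2 = 0.066667, 1/6 · 0.039683 = 0.0066138, 1/6 · 0 = 0; these sum to 0.2854.
Normalising, the posterior is P(bowl A | data) = 0.74324, P(bowl B | data) = 0.23359, P(bowl C | data) = 0.023174, P(bowl D | data) = 0.
Averaging over the posterior, P(red next | data) = (6/7)(0.74324) + (0)(0.23359) + (1/5)(0.023174) = 0.6417.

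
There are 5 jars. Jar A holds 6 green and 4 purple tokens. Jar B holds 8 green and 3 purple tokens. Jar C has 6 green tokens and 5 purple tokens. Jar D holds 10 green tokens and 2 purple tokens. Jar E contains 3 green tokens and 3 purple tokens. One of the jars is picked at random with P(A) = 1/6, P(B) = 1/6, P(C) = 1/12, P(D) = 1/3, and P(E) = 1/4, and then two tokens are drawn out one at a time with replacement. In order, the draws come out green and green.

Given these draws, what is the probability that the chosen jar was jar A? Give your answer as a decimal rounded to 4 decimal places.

Under each hypothesis, the probability of the observed sequence is: P(data | jar A) = (6/10)(6/10) = 0.36; P(data | jar B) = (8/11)(8/11) = 0.52893; P(data | jar C) = (6/11)(6/11) = 0.29752; P(data | jar D) = (10/12)(10/12) = 0.69444; P(data | jar E) = (3/6)(3/6) = 0.25.
Multiplying each by its prior: 1/6 · 0.36 = 0.06, 1/6 · 0.52893 = 0.088154, 1/12 · 0.29752 = 0.024793, 1/3 · 0.69444 = 0.23148, 1/4 · 0.25 = 0.0625; summing to 0.46693.
Therefore the posterior P(jar A | data) = (0.06) / (0.46693) = 0.1285.

0.1285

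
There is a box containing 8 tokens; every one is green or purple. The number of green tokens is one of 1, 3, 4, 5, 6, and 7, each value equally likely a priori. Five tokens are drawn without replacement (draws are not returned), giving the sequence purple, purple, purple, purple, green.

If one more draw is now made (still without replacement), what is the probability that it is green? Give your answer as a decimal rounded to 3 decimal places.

Under each hypothesis, the probability of the observed sequence is: P(data | r = 1) = (7/8)(6/7)(5/6)(4/5)(1/4) = 1/8; P(data | r = 3) = (5/8)(4/7)(3/6)(2/5)(3/4) = 3/56; P(data | r = 4) = (4/8)(3/7)(2/6)(1/5)(4/4) = 1/70; P(data | r = 5) = (3/8)(2/7)(1/6)(0/5) = 0; P(data | r = 6) = (2/8)(1/7)(0/6) = 0; P(data | r = 7) = (1/8)(0/7) = 0.
Multiplying each by its prior: 1/6 · 1/8 = 1/48, 1/6 · 3/56 = 1/112, 1/6 · 1/70 = 1/420, 1/6 · 0 = 0, 1/6 · 0 = 0, 1/6 · 0 = 0; with total 9/280.
Normalising, the posterior is P(r = 1 | data) = 35/54, P(r = 3 | data) = 5/18, P(r = 4 | data) = 2/27, P(r = 5 | data) = 0, P(r = 6 | data) = 0, P(r = 7 | data) = 0.
Averaging over the posterior, P(green next | data) = (0)(35/54) + (2/3)(5/18) + (1)(2/27) = 7/27.

0.259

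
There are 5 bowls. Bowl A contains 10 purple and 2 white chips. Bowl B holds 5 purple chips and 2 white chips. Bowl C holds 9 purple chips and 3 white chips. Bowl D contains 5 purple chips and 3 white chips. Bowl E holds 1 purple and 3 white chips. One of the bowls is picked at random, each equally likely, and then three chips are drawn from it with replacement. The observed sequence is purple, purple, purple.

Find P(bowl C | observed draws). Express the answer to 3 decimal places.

0.260

Under each hypothesis, the probability of the observed sequence is: P(data | bowl A) = (10/12)(10/12)(10/12) = 0.5787; P(data | bowl B) = (5/7)(5/7)(5/7) = 0.36443; P(data | bowl C) = (9/12)(9/12)(9/12) = 0.42188; P(data | bowl D) = (5/8)(5/8)(5/8) = 0.24414; P(data | bowl E) = (1/4)(1/4)(1/4) = 0.015625.
Weighting by the prior gives 1/5 · 0.5787 = 0.11574, 1/5 · 0.36443 = 0.072886, 1/5 · 0.42188 = 0.084375, 1/5 · 0.24414 = 0.048828, 1/5 · 0.015625 = 0.003125; summing to 0.32496.
Hence P(bowl C | data) = (0.084375) / (0.32496) = 0.25965.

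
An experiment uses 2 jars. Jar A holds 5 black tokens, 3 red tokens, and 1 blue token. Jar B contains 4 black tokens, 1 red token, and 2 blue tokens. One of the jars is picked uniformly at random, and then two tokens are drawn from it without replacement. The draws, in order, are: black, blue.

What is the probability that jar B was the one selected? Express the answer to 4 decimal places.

0.7328

The likelihood of the observed sequence under each hypothesis: P(data | jar A) = (5/9)(1/8) = 0.069444; P(data | jar B) = (4/7)(2/6) = 0.19048.
Multiplying each by its prior: 1/2 · 0.069444 = 0.034722, 1/2 · 0.19048 = 0.095238; these sum to 0.12996.
So P(jar B | data) = (0.095238) / (0.12996) = 0.73282.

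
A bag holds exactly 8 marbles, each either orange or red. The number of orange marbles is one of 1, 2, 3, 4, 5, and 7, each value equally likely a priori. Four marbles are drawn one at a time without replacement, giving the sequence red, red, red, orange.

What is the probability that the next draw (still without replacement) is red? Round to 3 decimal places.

0.667

For each hypothesis, P(data | H) works out to: P(data | r = 1) = (7/8)(6/7)(5/6)(1/5) = 1/8; P(data | r = 2) = (6/8)(5/7)(4/6)(2/5) = 1/7; P(data | r = 3) = (5/8)(4/7)(3/6)(3/5) = 3/28; P(data | r = 4) = (4/8)(3/7)(2/6)(4/5) = 2/35; P(data | r = 5) = (3/8)(2/7)(1/6)(5/5) = 1/56; P(data | r = 7) = (1/8)(0/7) = 0.
Weighting by the prior gives 1/6 · 1/8 = 1/48, 1/6 · 1/7 = 1/42, 1/6 · 3/28 = 1/56, 1/6 · 2/35 = 1/105, 1/6 · 1/56 = 1/336, 1/6 · 0 = 0; summing to 3/40.
The posterior is then P(r = 1 | data) = 5/18, P(r = 2 | data) = 20/63, P(r = 3 | data) = 5/21, P(r = 4 | data) = 8/63, P(r = 5 | data) = 5/126, P(r = 7 | data) = 0.
The predictive probability is P(red next | data) = (1)(5/18) + (3/4)(20/63) + (1/2)(5/21) + (1/4)(8/63) + (0)(5/126) = 2/3.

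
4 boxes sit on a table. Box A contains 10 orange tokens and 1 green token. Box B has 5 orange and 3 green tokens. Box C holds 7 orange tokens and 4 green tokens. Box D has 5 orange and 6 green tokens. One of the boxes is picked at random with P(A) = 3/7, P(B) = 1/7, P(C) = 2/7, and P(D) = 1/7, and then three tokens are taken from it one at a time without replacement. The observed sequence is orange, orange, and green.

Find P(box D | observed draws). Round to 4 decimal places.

Compute the likelihood of the observed sequence for each case: P(data | box A) = (10/11)(9/10)(1/9) = 0.090909; P(data | box B) = (5/8)(4/7)(3/6) = 0.17857; P(data | box C) = (7/11)(6/10)(4/9) = 0.1697; P(data | box D) = (5/11)(4/10)(6/9) = 0.12121.
The prior-weighted likelihoods are 3/7 · 0.090909 = 0.038961, 1/7 · 0.17857 = 0.02551, 2/7 · 0.1697 = 0.048485, 1/7 · 0.12121 = 0.017316; with total 0.13027.
Hence P(box D | data) = (0.017316) / (0.13027) = 0.13292.

0.1329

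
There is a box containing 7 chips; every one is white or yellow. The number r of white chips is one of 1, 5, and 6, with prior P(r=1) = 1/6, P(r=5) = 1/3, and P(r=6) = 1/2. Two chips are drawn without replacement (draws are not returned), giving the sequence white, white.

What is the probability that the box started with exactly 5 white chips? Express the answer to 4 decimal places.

Under each hypothesis, the probability of the observed sequence is: P(data | r = 1) = (1/7)(0/6) = 0; P(data | r = 5) = (5/7)(4/6) = 10/21; P(data | r = 6) = (6/7)(5/6) = 5/7.
Weighting by the prior gives 1/6 · 0 = 0, 1/3 · 10/21 = 10/63, 1/2 · 5/7 = 5/14; these sum to 65/126.
Therefore the posterior P(r = 5 | data) = (10/63) / (65/126) = 4/13.

0.3077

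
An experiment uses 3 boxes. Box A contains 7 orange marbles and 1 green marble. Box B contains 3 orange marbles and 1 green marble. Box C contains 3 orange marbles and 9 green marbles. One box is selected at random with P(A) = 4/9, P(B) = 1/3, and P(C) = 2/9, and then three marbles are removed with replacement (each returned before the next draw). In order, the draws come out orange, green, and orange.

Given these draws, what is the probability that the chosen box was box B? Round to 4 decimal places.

0.4696

Compute the likelihood of the observed sequence for each case: P(data | box A) = (7/8)(1/8)(7/8) = 0.095703; P(data | box B) = (3/4)(1/4)(3/4) = 0.14062; P(data | box C) = (3/12)(9/12)(3/12) = 0.046875.
Multiplying each by its prior: 4/9 · 0.095703 = 0.042535, 1/3 · 0.14062 = 0.046875, 2/9 · 0.046875 = 0.010417; summing to 0.099826.
So P(box B | data) = (0.046875) / (0.099826) = 0.46957.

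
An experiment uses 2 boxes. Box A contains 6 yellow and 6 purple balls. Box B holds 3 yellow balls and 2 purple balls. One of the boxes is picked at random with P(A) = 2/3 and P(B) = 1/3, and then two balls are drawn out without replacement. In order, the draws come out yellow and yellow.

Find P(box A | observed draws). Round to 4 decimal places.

0.6024

The likelihood of the observed sequence under each hypothesis: P(data | box A) = (6/12)(5/11) = 5/22; P(data | box B) = (3/5)(2/4) = 3/10.
Multiplying each by its prior: 2/3 · 5/22 = 5/33, 1/3 · 3/10 = 1/10; with total 83/330.
Therefore the posterior P(box A | data) = (5/33) / (83/330) = 50/83.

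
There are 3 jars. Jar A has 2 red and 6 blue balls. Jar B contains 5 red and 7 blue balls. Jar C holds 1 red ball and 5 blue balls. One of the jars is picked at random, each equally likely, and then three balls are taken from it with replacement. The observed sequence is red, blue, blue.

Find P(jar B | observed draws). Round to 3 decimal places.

0.356

The likelihood of the observed sequence under each hypothesis: P(data | jar A) = (2/8)(6/8)(6/8) = 0.14062; P(data | jar B) = (5/12)(7/12)(7/12) = 0.14178; P(data | jar C) = (1/6)(5/6)(5/6) = 0.11574.
Weighting by the prior gives 1/3 · 0.14062 = 0.046875, 1/3 · 0.14178 = 0.047261, 1/3 · 0.11574 = 0.03858; these sum to 0.13272.
Therefore the posterior P(jar B | data) = (0.047261) / (0.13272) = 0.3561.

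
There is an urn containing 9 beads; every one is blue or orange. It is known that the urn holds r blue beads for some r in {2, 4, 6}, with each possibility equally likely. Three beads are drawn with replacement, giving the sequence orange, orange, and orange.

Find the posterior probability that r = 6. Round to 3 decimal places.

0.055

Compute the likelihood of the observed sequence for each case: P(data | r = 2) = (7/9)(7/9)(7/9) = 0.47051; P(data | r = 4) = (5/9)(5/9)(5/9) = 0.17147; P(data | r = 6) = (3/9)(3/9)(3/9) = 0.037037.
The prior-weighted likelihoods are 1/3 · 0.47051 = 0.15684, 1/3 · 0.17147 = 0.057156, 1/3 · 0.037037 = 0.012346; with total 0.22634.
Therefore the posterior P(r = 6 | data) = (0.012346) / (0.22634) = 0.054545.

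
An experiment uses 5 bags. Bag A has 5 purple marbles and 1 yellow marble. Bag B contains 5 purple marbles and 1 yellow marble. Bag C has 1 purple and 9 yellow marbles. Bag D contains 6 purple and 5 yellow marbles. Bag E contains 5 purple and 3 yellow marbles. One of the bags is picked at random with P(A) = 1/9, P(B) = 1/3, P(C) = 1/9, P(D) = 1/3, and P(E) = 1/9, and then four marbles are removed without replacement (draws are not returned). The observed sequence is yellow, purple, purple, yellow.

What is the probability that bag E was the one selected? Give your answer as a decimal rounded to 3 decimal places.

For each hypothesis, P(data | H) works out to: P(data | bag A) = (1/6)(5/5)(4/4)(0/3) = 0; P(data | bag B) = (1/6)(5/5)(4/4)(0/3) = 0; P(data | bag C) = (9/10)(1/9)(0/8) = 0; P(data | bag D) = (5/11)(6/10)(5/9)(4/8) = 5/66; P(data | bag E) = (3/8)(5/7)(4/6)(2/5) = 1/14.
Weighting by the prior gives 1/9 · 0 = 0, 1/3 · 0 = 0, 1/9 · 0 = 0, 1/3 · 5/66 = 5/198, 1/9 · 1/14 = 1/126; summing to 23/693.
Therefore the posterior P(bag E | data) = (1/126) / (23/693) = 11/46.

0.239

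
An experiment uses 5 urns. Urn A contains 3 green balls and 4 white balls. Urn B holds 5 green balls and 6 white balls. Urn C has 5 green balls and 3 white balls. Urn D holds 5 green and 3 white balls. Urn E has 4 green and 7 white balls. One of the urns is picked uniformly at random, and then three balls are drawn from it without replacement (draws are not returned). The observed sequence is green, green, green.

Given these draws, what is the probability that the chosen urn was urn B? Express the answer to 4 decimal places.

For each hypothesis, P(data | H) works out to: P(data | urn A) = (3/7)(2/6)(1/5) = 0.028571; P(data | urn B) = (5/11)(4/10)(3/9) = 0.060606; P(data | urn C) = (5/8)(4/7)(3/6) = 0.17857; P(data | urn D) = (5/8)(4/7)(3/6) = 0.17857; P(data | urn E) = (4/11)(3/10)(2/9) = 0.024242.
Multiplying each by its prior: 1/5 · 0.028571 = 0.0057143, 1/5 · 0.060606 = 0.012121, 1/5 · 0.17857 = 0.035714, 1/5 · 0.17857 = 0.035714, 1/5 · 0.024242 = 0.0048485; these sum to 0.094113.
Therefore the posterior P(urn B | data) = (0.012121) / (0.094113) = 0.12879.

0.1288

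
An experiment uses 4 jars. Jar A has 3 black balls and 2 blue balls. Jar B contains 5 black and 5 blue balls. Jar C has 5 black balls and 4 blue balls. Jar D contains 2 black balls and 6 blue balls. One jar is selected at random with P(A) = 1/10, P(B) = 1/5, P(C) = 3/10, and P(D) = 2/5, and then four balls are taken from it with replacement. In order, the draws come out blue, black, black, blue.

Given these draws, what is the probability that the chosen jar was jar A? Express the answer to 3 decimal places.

The likelihood of the observed sequence under each hypothesis: P(data | jar A) = (2/5)(3/5)(3/5)(2/5) = 0.0576; P(data | jar B) = (5/10)(5/10)(5/10)(5/10) = 0.0625; P(data | jar C) = (4/9)(5/9)(5/9)(4/9) = 0.060966; P(data | jar D) = (6/8)(2/8)(2/8)(6/8) = 0.035156.
Multiplying each by its prior: 1/10 · 0.0576 = 0.00576, 1/5 · 0.0625 = 0.0125, 3/10 · 0.060966 = 0.01829, 2/5 · 0.035156 = 0.014063; summing to 0.050612.
So P(jar A | data) = (0.00576) / (0.050612) = 0.11381.

0.114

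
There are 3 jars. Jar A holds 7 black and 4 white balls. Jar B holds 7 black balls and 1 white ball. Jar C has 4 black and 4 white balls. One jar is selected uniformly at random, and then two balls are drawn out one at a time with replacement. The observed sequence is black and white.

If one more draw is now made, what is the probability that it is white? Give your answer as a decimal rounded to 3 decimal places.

0.377

Compute the likelihood of the observed sequence for each case: P(data | jar A) = (7/11)(4/11) = 0.2314; P(data | jar B) = (7/8)(1/8) = 0.10938; P(data | jar C) = (4/8)(4/8) = 0.25.
Multiplying each by its prior: 1/3 · 0.2314 = 0.077135, 1/3 · 0.10938 = 0.036458, 1/3 · 0.25 = 0.083333; with total 0.19693.
Normalising, the posterior is P(jar A | data) = 0.39169, P(jar B | data) = 0.18514, P(jar C | data) = 0.42317.
So P(white next | data) = Σ P(white next | H) P(H | data) = (4/11)(0.39169) + (1/8)(0.18514) + (1/2)(0.42317) = 0.37716.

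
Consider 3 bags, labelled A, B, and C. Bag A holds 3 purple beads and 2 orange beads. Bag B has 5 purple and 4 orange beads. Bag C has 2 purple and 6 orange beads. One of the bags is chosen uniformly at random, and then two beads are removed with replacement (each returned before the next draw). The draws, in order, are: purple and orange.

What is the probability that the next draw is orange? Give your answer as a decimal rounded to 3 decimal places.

The likelihood of the observed sequence under each hypothesis: P(data | bag A) = (3/5)(2/5) = 0.24; P(data | bag B) = (5/9)(4/9) = 0.24691; P(data | bag C) = (2/8)(6/8) = 0.1875.
Weighting by the prior gives 1/3 · 0.24 = 0.08, 1/3 · 0.24691 = 0.082305, 1/3 · 0.1875 = 0.0625; summing to 0.2248.
Dividing through by the total gives posterior P(bag A | data) = 0.35586, P(bag B | data) = 0.36612, P(bag C | data) = 0.27802.
The predictive probability is P(orange next | data) = (2/5)(0.35586) + (4/9)(0.36612) + (3/4)(0.27802) = 0.51358.

0.514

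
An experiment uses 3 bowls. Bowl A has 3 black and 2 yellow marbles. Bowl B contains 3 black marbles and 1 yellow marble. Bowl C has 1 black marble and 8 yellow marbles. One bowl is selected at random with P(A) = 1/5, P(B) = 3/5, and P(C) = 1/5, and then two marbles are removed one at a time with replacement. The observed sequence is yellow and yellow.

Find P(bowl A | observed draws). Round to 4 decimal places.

Under each hypothesis, the probability of the observed sequence is: P(data | bowl A) = (2/5)(2/5) = 0.16; P(data | bowl B) = (1/4)(1/4) = 0.0625; P(data | bowl C) = (8/9)(8/9) = 0.79012.
Weighting by the prior gives 1/5 · 0.16 = 0.032, 3/5 · 0.0625 = 0.0375, 1/5 · 0.79012 = 0.15802; these sum to 0.22752.
Therefore the posterior P(bowl A | data) = (0.032) / (0.22752) = 0.14064.

0.1406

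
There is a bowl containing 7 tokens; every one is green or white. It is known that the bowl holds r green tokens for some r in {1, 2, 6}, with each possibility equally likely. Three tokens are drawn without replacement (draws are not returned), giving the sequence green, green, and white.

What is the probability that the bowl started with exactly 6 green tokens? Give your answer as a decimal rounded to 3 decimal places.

0.750

For each hypothesis, P(data | H) works out to: P(data | r = 1) = (1/7)(0/6) = 0; P(data | r = 2) = (2/7)(1/6)(5/5) = 1/21; P(data | r = 6) = (6/7)(5/6)(1/5) = 1/7.
Weighting by the prior gives 1/3 · 0 = 0, 1/3 · 1/21 = 1/63, 1/3 · 1/7 = 1/21; these sum to 4/63.
Therefore the posterior P(r = 6 | data) = (1/21) / (4/63) = 3/4.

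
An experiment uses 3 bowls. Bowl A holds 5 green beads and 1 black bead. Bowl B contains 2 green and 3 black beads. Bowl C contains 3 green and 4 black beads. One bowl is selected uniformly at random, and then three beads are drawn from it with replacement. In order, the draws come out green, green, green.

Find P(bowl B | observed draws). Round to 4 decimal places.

0.0887

Under each hypothesis, the probability of the observed sequence is: P(data | bowl A) = (5/6)(5/6)(5/6) = 0.5787; P(data | bowl B) = (2/5)(2/5)(2/5) = 0.064; P(data | bowl C) = (3/7)(3/7)(3/7) = 0.078717.
Weighting by the prior gives 1/3 · 0.5787 = 0.1929, 1/3 · 0.064 = 0.021333, 1/3 · 0.078717 = 0.026239; these sum to 0.24047.
Hence P(bowl B | data) = (0.021333) / (0.24047) = 0.088714.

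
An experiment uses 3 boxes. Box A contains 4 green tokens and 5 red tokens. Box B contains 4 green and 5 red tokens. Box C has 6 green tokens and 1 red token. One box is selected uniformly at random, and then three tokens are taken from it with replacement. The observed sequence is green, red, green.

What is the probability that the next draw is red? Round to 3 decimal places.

Under each hypothesis, the probability of the observed sequence is: P(data | box A) = (4/9)(5/9)(4/9) = 0.10974; P(data | box B) = (4/9)(5/9)(4/9) = 0.10974; P(data | box C) = (6/7)(1/7)(6/7) = 0.10496.
Weighting by the prior gives 1/3 · 0.10974 = 0.03658, 1/3 · 0.10974 = 0.03658, 1/3 · 0.10496 = 0.034985; these sum to 0.10815.
The posterior is then P(box A | data) = 0.33825, P(box B | data) = 0.33825, P(box C | data) = 0.3235.
So P(red next | data) = Σ P(red next | H) P(H | data) = (5/9)(0.33825) + (5/9)(0.33825) + (1/7)(0.3235) = 0.42205.

0.422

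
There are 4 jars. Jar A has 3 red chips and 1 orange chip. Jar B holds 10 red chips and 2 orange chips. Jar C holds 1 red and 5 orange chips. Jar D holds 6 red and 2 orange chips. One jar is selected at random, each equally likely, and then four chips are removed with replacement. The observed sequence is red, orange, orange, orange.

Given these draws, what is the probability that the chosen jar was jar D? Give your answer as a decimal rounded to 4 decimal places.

0.0947

Compute the likelihood of the observed sequence for each case: P(data | jar A) = (3/4)(1/4)(1/4)(1/4) = 0.011719; P(data | jar B) = (10/12)(2/12)(2/12)(2/12) = 0.003858; P(data | jar C) = (1/6)(5/6)(5/6)(5/6) = 0.096451; P(data | jar D) = (6/8)(2/8)(2/8)(2/8) = 0.011719.
The prior-weighted likelihoods are 1/4 · 0.011719 = 0.0029297, 1/4 · 0.003858 = 0.00096451, 1/4 · 0.096451 = 0.024113, 1/4 · 0.011719 = 0.0029297; summing to 0.030937.
By Bayes' rule, P(jar D | data) = (0.0029297) / (0.030937) = 0.0947.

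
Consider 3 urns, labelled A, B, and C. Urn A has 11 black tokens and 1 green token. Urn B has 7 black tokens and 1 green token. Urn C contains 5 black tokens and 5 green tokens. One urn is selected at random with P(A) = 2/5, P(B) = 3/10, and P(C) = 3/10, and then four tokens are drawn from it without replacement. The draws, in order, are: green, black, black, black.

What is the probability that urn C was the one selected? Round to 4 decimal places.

0.2013

The likelihood of the observed sequence under each hypothesis: P(data | urn A) = (1/12)(11/11)(10/10)(9/9) = 0.083333; P(data | urn B) = (1/8)(7/7)(6/6)(5/5) = 0.125; P(data | urn C) = (5/10)(5/9)(4/8)(3/7) = 0.059524.
Multiplying each by its prior: 2/5 · 0.083333 = 0.033333, 3/10 · 0.125 = 0.0375, 3/10 · 0.059524 = 0.017857; summing to 0.08869.
By Bayes' rule, P(urn C | data) = (0.017857) / (0.08869) = 0.20134.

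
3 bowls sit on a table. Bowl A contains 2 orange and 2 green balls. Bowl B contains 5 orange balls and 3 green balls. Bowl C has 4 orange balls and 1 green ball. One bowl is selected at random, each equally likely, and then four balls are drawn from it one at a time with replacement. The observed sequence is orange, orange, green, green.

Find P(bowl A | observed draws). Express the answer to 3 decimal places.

0.437

For each hypothesis, P(data | H) works out to: P(data | bowl A) = (2/4)(2/4)(2/4)(2/4) = 0.0625; P(data | bowl B) = (5/8)(5/8)(3/8)(3/8) = 0.054932; P(data | bowl C) = (4/5)(4/5)(1/5)(1/5) = 0.0256.
The prior-weighted likelihoods are 1/3 · 0.0625 = 0.020833, 1/3 · 0.054932 = 0.018311, 1/3 · 0.0256 = 0.0085333; these sum to 0.047677.
Hence P(bowl A | data) = (0.020833) / (0.047677) = 0.43697.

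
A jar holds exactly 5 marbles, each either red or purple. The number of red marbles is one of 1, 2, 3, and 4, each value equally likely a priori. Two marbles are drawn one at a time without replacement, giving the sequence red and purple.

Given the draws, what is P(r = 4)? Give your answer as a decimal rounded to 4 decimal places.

For each hypothesis, P(data | H) works out to: P(data | r = 1) = (1/5)(4/4) = 1/5; P(data | r = 2) = (2/5)(3/4) = 3/10; P(data | r = 3) = (3/5)(2/4) = 3/10; P(data | r = 4) = (4/5)(1/4) = 1/5.
The prior-weighted likelihoods are 1/4 · 1/5 = 1/20, 1/4 · 3/10 = 3/40, 1/4 · 3/10 = 3/40, 1/4 · 1/5 = 1/20; with total 1/4.
Therefore the posterior P(r = 4 | data) = (1/20) / (1/4) = 1/5.

0.2000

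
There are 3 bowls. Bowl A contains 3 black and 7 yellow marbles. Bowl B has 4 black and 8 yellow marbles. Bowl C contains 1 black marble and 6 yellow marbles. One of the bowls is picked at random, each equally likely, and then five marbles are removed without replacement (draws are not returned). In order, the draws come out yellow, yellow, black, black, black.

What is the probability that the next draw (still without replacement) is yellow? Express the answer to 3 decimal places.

Under each hypothesis, the probability of the observed sequence is: P(data | bowl A) = (7/10)(6/9)(3/8)(2/7)(1/6) = 0.0083333; P(data | bowl B) = (8/12)(7/11)(4/10)(3/9)(2/8) = 0.014141; P(data | bowl C) = (6/7)(5/6)(1/5)(0/4) = 0.
The prior-weighted likelihoods are 1/3 · 0.0083333 = 0.0027778, 1/3 · 0.014141 = 0.0047138, 1/3 · 0 = 0; with total 0.0074916.
Dividing through by the total gives posterior P(bowl A | data) = 0.37079, P(bowl B | data) = 0.62921, P(bowl C | data) = 0.
Averaging over the posterior, P(yellow next | data) = (1)(0.37079) + (6/7)(0.62921) = 0.91011.

0.910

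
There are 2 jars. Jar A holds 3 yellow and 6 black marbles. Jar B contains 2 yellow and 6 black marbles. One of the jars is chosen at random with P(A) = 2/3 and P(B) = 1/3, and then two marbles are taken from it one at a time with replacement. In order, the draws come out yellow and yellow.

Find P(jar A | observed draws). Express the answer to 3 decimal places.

Under each hypothesis, the probability of the observed sequence is: P(data | jar A) = (3/9)(3/9) = 1/9; P(data | jar B) = (2/8)(2/8) = 1/16.
Weighting by the prior gives 2/3 · 1/9 = 2/27, 1/3 · 1/16 = 1/48; these sum to 41/432.
Therefore the posterior P(jar A | data) = (2/27) / (41/432) = 32/41.

0.780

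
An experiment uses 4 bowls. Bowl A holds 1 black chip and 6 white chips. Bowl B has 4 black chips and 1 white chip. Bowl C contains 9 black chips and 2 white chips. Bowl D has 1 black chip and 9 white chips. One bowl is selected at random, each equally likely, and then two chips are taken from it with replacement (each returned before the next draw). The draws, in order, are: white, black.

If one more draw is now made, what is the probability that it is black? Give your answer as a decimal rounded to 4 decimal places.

Under each hypothesis, the probability of the observed sequence is: P(data | bowl A) = (6/7)(1/7) = 0.12245; P(data | bowl B) = (1/5)(4/5) = 0.16; P(data | bowl C) = (2/11)(9/11) = 0.14876; P(data | bowl D) = (9/10)(1/10) = 0.09.
Weighting by the prior gives 1/4 · 0.12245 = 0.030612, 1/4 · 0.16 = 0.04, 1/4 · 0.14876 = 0.03719, 1/4 · 0.09 = 0.0225; with total 0.1303.
Dividing through by the total gives posterior P(bowl A | data) = 0.23493, P(bowl B | data) = 0.30698, P(bowl C | data) = 0.28541, P(bowl D | data) = 0.17268.
Averaging over the posterior, P(black next | data) = (1/7)(0.23493) + (4/5)(0.30698) + (9/11)(0.28541) + (1/10)(0.17268) = 0.52993.

0.5299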